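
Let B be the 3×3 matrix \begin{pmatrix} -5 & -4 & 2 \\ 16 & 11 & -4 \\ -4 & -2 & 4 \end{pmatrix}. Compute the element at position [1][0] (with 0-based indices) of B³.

Characteristic polynomial: λ^3 - 10λ^2 + 33λ - 36 = (λ - 4)(λ - 3)^2, so the eigenvalues are 3, 3, 4.
λ=3: eigenvector (1, -2, 0).
λ=3: eigenvector (4, -7, 2).
λ=4: eigenvector (2, -4, 1).
P = [[1, 4, 2], [-2, -7, -4], [0, 2, 1]], D = diag(3, 3, 4), P⁻¹ = [[1, 0, -2], [2, 1, 0], [-4, -2, 1]].
B³ = P·diag(27, 27, 64)·P⁻¹ = [[-269, -148, 74], [592, 323, -148], [-148, -74, 64]].
The requested entry is 592.

592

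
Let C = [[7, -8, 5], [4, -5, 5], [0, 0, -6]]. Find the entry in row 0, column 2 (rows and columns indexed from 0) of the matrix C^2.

Characteristic polynomial: t^3 + 4t^2 - 15t - 18 = (t - 3)(t + 1)(t + 6), so the eigenvalues are -6, -1, 3.
t=3: eigenvector (2, 1, 0).
t=-1: eigenvector (1, 1, 0).
t=-6: eigenvector (-1, -1, 1).
P = [[2, 1, -1], [1, 1, -1], [0, 0, 1]], D = diag(3, -1, -6), P⁻¹ = [[1, -1, 0], [-1, 2, 1], [0, 0, 1]].
C² = P·diag(9, 1, 36)·P⁻¹ = [[17, -16, -35], [8, -7, -35], [0, 0, 36]].
The requested entry is -35.

-35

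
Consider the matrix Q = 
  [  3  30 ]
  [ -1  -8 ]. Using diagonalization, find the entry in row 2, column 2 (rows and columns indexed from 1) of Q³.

Characteristic polynomial: s^2 + 5s + 6 = (s + 2)(s + 3), so the eigenvalues are -3, -2.
s=-3: eigenvector (-5, 1).
s=-2: eigenvector (6, -1).
P = [[-5, 6], [1, -1]], D = diag(-3, -2), P⁻¹ = [[1, 6], [1, 5]].
Q³ = P·diag(-27, -8)·P⁻¹ = [[87, 570], [-19, -122]].
The requested entry is -122.

-122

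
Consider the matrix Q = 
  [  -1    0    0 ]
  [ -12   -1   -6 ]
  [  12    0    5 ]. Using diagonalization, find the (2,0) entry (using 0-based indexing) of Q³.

Characteristic polynomial: μ^3 - 3μ^2 - 9μ - 5 = (μ - 5)(μ + 1)^2, so the eigenvalues are -1, -1, 5.
μ=-1: eigenvector (1, 2, -2).
μ=-1: eigenvector (0, 1, 0).
μ=5: eigenvector (0, -1, 1).
P = [[1, 0, 0], [2, 1, -1], [-2, 0, 1]], D = diag(-1, -1, 5), P⁻¹ = [[1, 0, 0], [0, 1, 1], [2, 0, 1]].
Q³ = P·diag(-1, -1, 125)·P⁻¹ = [[-1, 0, 0], [-252, -1, -126], [252, 0, 125]].
The requested entry is 252.

252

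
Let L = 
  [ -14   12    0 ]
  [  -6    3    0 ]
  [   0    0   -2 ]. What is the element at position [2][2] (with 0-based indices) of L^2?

4

Characteristic polynomial: t^3 + 13t^2 + 52t + 60 = (t + 2)(t + 5)(t + 6), so the eigenvalues are -6, -5, -2.
t=-6: eigenvector (-3, -2, 0).
t=-2: eigenvector (0, 0, 1).
t=-5: eigenvector (-4, -3, 0).
P = [[-3, 0, -4], [-2, 0, -3], [0, 1, 0]], D = diag(-6, -2, -5), P⁻¹ = [[-3, 4, 0], [0, 0, 1], [2, -3, 0]].
L² = P·diag(36, 4, 25)·P⁻¹ = [[124, -132, 0], [66, -63, 0], [0, 0, 4]].
The requested entry is 4.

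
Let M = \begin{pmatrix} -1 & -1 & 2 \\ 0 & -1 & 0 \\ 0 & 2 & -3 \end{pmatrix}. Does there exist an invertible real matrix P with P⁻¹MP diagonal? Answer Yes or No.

Characteristic polynomial: p(t) = t^3 + 5t^2 + 7t + 3 = (t + 1)^2(t + 3).
t = -1 has algebraic multiplicity 2; rank(M + 1I) = 2, so geometric multiplicity = 1.
Geometric multiplicity < algebraic multiplicity, so M is not diagonalizable.

No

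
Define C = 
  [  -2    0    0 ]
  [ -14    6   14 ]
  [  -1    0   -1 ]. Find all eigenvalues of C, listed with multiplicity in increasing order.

Characteristic polynomial: p(μ) = μ^3 - 3μ^2 - 16μ - 12 = (μ - 6)(μ + 1)(μ + 2).
Roots (with multiplicity): -2, -1, 6.

-2, -1, 6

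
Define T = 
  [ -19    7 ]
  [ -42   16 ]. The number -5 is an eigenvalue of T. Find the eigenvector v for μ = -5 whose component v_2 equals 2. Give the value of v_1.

T + 5I = [[-14, 7], [-42, 21]].
Solving (T + 5I)v = 0 gives the eigenspace spanned by (1, 2).
With v_2 = 2, v = (1, 2), so v_1 = 1.

1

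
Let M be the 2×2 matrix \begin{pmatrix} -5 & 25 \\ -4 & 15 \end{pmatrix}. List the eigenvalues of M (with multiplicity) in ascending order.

5, 5

Characteristic polynomial: p(λ) = λ^2 - 10λ + 25 = (λ - 5)^2.
Roots (with multiplicity): 5, 5.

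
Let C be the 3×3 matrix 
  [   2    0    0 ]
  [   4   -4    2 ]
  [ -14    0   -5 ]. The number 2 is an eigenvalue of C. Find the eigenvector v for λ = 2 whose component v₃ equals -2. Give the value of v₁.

C − 2I = [[0, 0, 0], [4, -6, 2], [-14, 0, -7]].
Solving (C − 2I)v = 0 gives the eigenspace spanned by (1, 0, -2).
With v₃ = -2, v = (1, 0, -2), so v₁ = 1.

1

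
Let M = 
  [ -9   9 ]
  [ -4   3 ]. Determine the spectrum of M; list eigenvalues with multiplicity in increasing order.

Characteristic polynomial: p(r) = r^2 + 6r + 9 = (r + 3)^2.
Roots (with multiplicity): -3, -3.

-3, -3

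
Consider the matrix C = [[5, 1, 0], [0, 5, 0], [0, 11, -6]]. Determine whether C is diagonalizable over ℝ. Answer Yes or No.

No

Characteristic polynomial: p(μ) = μ^3 - 4μ^2 - 35μ + 150 = (μ - 5)^2(μ + 6).
μ = 5 has algebraic multiplicity 2; rank(C − 5I) = 2, so geometric multiplicity = 1.
Geometric multiplicity < algebraic multiplicity, so C is not diagonalizable.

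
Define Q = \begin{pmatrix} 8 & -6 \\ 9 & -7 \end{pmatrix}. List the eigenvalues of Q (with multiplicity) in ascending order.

Characteristic polynomial: p(r) = r^2 - r - 2 = (r - 2)(r + 1).
Roots (with multiplicity): -1, 2.

-1, 2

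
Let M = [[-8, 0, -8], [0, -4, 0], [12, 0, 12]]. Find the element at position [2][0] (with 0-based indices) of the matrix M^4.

768

Characteristic polynomial: s^3 - 16s = s(s - 4)(s + 4), so the eigenvalues are -4, 0, 4.
s=0: eigenvector (1, 0, -1).
s=-4: eigenvector (0, 1, 0).
s=4: eigenvector (-2, 0, 3).
P = [[1, 0, -2], [0, 1, 0], [-1, 0, 3]], D = diag(0, -4, 4), P⁻¹ = [[3, 0, 2], [0, 1, 0], [1, 0, 1]].
M⁴ = P·diag(0, 256, 256)·P⁻¹ = [[-512, 0, -512], [0, 256, 0], [768, 0, 768]].
The requested entry is 768.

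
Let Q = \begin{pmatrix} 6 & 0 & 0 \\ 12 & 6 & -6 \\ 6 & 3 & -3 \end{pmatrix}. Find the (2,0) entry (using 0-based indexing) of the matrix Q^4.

2430

Characteristic polynomial: λ^3 - 9λ^2 + 18λ = λ(λ - 6)(λ - 3), so the eigenvalues are 0, 3, 6.
λ=6: eigenvector (1, 4, 2).
λ=3: eigenvector (0, 2, 1).
λ=0: eigenvector (0, -1, -1).
P = [[1, 0, 0], [4, 2, -1], [2, 1, -1]], D = diag(6, 3, 0), P⁻¹ = [[1, 0, 0], [-2, 1, -1], [0, 1, -2]].
Q⁴ = P·diag(1296, 81, 0)·P⁻¹ = [[1296, 0, 0], [4860, 162, -162], [2430, 81, -81]].
The requested entry is 2430.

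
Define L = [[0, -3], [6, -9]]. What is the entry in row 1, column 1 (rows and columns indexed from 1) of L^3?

Characteristic polynomial: s^2 + 9s + 18 = (s + 3)(s + 6), so the eigenvalues are -6, -3.
s=-6: eigenvector (-1, -2).
s=-3: eigenvector (1, 1).
P = [[-1, 1], [-2, 1]], D = diag(-6, -3), P⁻¹ = [[1, -1], [2, -1]].
L³ = P·diag(-216, -27)·P⁻¹ = [[162, -189], [378, -405]].
The requested entry is 162.

162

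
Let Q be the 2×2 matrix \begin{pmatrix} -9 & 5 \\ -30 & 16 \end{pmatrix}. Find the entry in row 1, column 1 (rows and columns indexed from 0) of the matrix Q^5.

23326

Characteristic polynomial: μ^2 - 7μ + 6 = (μ - 6)(μ - 1), so the eigenvalues are 1, 6.
μ=6: eigenvector (1, 3).
μ=1: eigenvector (1, 2).
P = [[1, 1], [3, 2]], D = diag(6, 1), P⁻¹ = [[-2, 1], [3, -1]].
Q⁵ = P·diag(7776, 1)·P⁻¹ = [[-15549, 7775], [-46650, 23326]].
The requested entry is 23326.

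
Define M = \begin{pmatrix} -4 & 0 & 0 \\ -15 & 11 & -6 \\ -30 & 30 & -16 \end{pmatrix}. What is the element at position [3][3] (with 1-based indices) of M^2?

76

Characteristic polynomial: λ^3 + 9λ^2 + 24λ + 16 = (λ + 1)(λ + 4)^2, so the eigenvalues are -4, -4, -1.
λ=-4: eigenvector (-2, 0, 5).
λ=-1: eigenvector (0, 1, 2).
λ=-4: eigenvector (1, 1, 0).
P = [[-2, 0, 1], [0, 1, 1], [5, 2, 0]], D = diag(-4, -1, -4), P⁻¹ = [[2, -2, 1], [-5, 5, -2], [5, -4, 2]].
M² = P·diag(16, 1, 16)·P⁻¹ = [[16, 0, 0], [75, -59, 30], [150, -150, 76]].
The requested entry is 76.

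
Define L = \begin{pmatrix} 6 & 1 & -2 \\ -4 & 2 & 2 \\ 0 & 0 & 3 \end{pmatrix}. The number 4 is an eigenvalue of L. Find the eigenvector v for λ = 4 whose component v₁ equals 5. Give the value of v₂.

L − 4I = [[2, 1, -2], [-4, -2, 2], [0, 0, -1]].
Solving (L − 4I)v = 0 gives the eigenspace spanned by (5, -10, 0).
With v₁ = 5, v = (5, -10, 0), so v₂ = -10.

-10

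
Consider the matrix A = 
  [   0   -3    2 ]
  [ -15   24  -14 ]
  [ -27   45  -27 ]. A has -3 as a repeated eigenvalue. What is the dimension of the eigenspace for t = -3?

A + 3I = [[3, -3, 2], [-15, 27, -14], [-27, 45, -24]].
This matrix has rank 2, so its null space has dimension 3 − 2 = 1.

1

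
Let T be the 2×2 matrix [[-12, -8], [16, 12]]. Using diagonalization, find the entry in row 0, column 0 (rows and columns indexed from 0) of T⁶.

Characteristic polynomial: r^2 - 16 = (r - 4)(r + 4), so the eigenvalues are -4, 4.
r=-4: eigenvector (-1, 1).
r=4: eigenvector (-1, 2).
P = [[-1, -1], [1, 2]], D = diag(-4, 4), P⁻¹ = [[-2, -1], [1, 1]].
T⁶ = P·diag(4096, 4096)·P⁻¹ = [[4096, 0], [0, 4096]].
The requested entry is 4096.

4096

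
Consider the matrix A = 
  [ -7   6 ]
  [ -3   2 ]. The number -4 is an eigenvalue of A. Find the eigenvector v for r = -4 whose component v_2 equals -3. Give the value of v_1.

-6

A + 4I = [[-3, 6], [-3, 6]].
Solving (A + 4I)v = 0 gives the eigenspace spanned by (-6, -3).
With v_2 = -3, v = (-6, -3), so v_1 = -6.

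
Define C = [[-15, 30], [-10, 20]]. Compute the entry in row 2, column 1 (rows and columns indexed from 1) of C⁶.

Characteristic polynomial: r^2 - 5r = r(r - 5), so the eigenvalues are 0, 5.
r=5: eigenvector (-3, -2).
r=0: eigenvector (2, 1).
P = [[-3, 2], [-2, 1]], D = diag(5, 0), P⁻¹ = [[1, -2], [2, -3]].
C⁶ = P·diag(15625, 0)·P⁻¹ = [[-46875, 93750], [-31250, 62500]].
The requested entry is -31250.

-31250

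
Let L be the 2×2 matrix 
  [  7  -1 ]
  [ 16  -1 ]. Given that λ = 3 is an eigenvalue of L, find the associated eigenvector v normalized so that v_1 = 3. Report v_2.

L − 3I = [[4, -1], [16, -4]].
Solving (L − 3I)v = 0 gives the eigenspace spanned by (3, 12).
With v_1 = 3, v = (3, 12), so v_2 = 12.

12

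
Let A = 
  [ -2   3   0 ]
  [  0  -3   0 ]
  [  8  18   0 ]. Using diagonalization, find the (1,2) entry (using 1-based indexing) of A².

Characteristic polynomial: s^3 + 5s^2 + 6s = s(s + 2)(s + 3), so the eigenvalues are -3, -2, 0.
s=-2: eigenvector (1, 0, -4).
s=-3: eigenvector (-3, 1, 2).
s=0: eigenvector (0, 0, 1).
P = [[1, -3, 0], [0, 1, 0], [-4, 2, 1]], D = diag(-2, -3, 0), P⁻¹ = [[1, 3, 0], [0, 1, 0], [4, 10, 1]].
A² = P·diag(4, 9, 0)·P⁻¹ = [[4, -15, 0], [0, 9, 0], [-16, -30, 0]].
The requested entry is -15.

-15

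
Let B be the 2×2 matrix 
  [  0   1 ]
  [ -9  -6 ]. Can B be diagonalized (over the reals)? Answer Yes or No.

No

Characteristic polynomial: p(μ) = μ^2 + 6μ + 9 = (μ + 3)^2.
μ = -3 has algebraic multiplicity 2; rank(B + 3I) = 1, so geometric multiplicity = 1.
Geometric multiplicity < algebraic multiplicity, so B is not diagonalizable.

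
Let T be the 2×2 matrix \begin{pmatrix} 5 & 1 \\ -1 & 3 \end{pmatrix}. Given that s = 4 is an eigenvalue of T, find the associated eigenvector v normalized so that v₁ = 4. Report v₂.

-4

T − 4I = [[1, 1], [-1, -1]].
Solving (T − 4I)v = 0 gives the eigenspace spanned by (4, -4).
With v₁ = 4, v = (4, -4), so v₂ = -4.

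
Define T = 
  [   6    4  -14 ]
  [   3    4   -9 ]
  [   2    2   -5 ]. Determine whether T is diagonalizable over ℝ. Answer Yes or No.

Characteristic polynomial: p(s) = s^3 - 5s^2 + 8s - 4 = (s - 2)^2(s - 1).
s = 2 has algebraic multiplicity 2; rank(T − 2I) = 2, so geometric multiplicity = 1.
Geometric multiplicity < algebraic multiplicity, so T is not diagonalizable.

No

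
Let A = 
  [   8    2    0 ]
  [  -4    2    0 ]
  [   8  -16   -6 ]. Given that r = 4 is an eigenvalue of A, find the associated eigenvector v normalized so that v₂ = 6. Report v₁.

A − 4I = [[4, 2, 0], [-4, -2, 0], [8, -16, -10]].
Solving (A − 4I)v = 0 gives the eigenspace spanned by (-3, 6, -12).
With v₂ = 6, v = (-3, 6, -12), so v₁ = -3.

-3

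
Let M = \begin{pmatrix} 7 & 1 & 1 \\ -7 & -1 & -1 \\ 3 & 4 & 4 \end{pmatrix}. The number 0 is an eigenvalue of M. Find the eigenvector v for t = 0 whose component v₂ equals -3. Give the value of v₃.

M = [[7, 1, 1], [-7, -1, -1], [3, 4, 4]].
Solving (M)v = 0 gives the eigenspace spanned by (0, -3, 3).
With v₂ = -3, v = (0, -3, 3), so v₃ = 3.

3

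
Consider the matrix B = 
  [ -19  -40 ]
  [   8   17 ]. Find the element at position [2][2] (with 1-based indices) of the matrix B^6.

Characteristic polynomial: λ^2 + 2λ - 3 = (λ - 1)(λ + 3), so the eigenvalues are -3, 1.
λ=-3: eigenvector (5, -2).
λ=1: eigenvector (-2, 1).
P = [[5, -2], [-2, 1]], D = diag(-3, 1), P⁻¹ = [[1, 2], [2, 5]].
B⁶ = P·diag(729, 1)·P⁻¹ = [[3641, 7280], [-1456, -2911]].
The requested entry is -2911.

-2911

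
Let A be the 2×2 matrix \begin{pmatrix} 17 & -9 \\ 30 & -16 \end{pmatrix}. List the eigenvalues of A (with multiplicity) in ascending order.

Characteristic polynomial: p(t) = t^2 - t - 2 = (t - 2)(t + 1).
Roots (with multiplicity): -1, 2.

-1, 2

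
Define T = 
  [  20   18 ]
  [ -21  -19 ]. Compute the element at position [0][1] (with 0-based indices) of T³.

54

Characteristic polynomial: μ^2 - μ - 2 = (μ - 2)(μ + 1), so the eigenvalues are -1, 2.
μ=-1: eigenvector (-6, 7).
μ=2: eigenvector (1, -1).
P = [[-6, 1], [7, -1]], D = diag(-1, 2), P⁻¹ = [[1, 1], [7, 6]].
T³ = P·diag(-1, 8)·P⁻¹ = [[62, 54], [-63, -55]].
The requested entry is 54.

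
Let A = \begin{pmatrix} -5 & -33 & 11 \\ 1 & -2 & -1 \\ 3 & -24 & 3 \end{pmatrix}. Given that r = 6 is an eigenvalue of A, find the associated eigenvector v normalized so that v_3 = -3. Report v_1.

-3

A − 6I = [[-11, -33, 11], [1, -8, -1], [3, -24, -3]].
Solving (A − 6I)v = 0 gives the eigenspace spanned by (-3, 0, -3).
With v_3 = -3, v = (-3, 0, -3), so v_1 = -3.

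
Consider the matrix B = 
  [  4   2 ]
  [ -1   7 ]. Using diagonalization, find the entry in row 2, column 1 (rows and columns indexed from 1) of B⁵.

Characteristic polynomial: μ^2 - 11μ + 30 = (μ - 6)(μ - 5), so the eigenvalues are 5, 6.
μ=6: eigenvector (1, 1).
μ=5: eigenvector (-2, -1).
P = [[1, -2], [1, -1]], D = diag(6, 5), P⁻¹ = [[-1, 2], [-1, 1]].
B⁵ = P·diag(7776, 3125)·P⁻¹ = [[-1526, 9302], [-4651, 12427]].
The requested entry is -4651.

-4651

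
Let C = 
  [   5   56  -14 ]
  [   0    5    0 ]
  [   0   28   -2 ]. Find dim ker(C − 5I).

2

C − 5I = [[0, 56, -14], [0, 0, 0], [0, 28, -7]].
This matrix has rank 1, so its null space has dimension 3 − 1 = 2.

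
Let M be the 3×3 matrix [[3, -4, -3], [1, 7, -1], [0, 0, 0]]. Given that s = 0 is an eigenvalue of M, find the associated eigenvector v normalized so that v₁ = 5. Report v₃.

5

M = [[3, -4, -3], [1, 7, -1], [0, 0, 0]].
Solving (M)v = 0 gives the eigenspace spanned by (5, 0, 5).
With v₁ = 5, v = (5, 0, 5), so v₃ = 5.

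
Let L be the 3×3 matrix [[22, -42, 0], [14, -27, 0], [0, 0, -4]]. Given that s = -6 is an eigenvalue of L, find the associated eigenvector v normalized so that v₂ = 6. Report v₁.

9

L + 6I = [[28, -42, 0], [14, -21, 0], [0, 0, 2]].
Solving (L + 6I)v = 0 gives the eigenspace spanned by (9, 6, 0).
With v₂ = 6, v = (9, 6, 0), so v₁ = 9.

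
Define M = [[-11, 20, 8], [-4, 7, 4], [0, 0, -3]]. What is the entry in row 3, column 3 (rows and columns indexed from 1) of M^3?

-27

Characteristic polynomial: t^3 + 7t^2 + 15t + 9 = (t + 1)(t + 3)^2, so the eigenvalues are -3, -3, -1.
t=-3: eigenvector (1, 0, 1).
t=-1: eigenvector (2, 1, 0).
t=-3: eigenvector (-4, -2, 1).
P = [[1, 2, -4], [0, 1, -2], [1, 0, 1]], D = diag(-3, -1, -3), P⁻¹ = [[1, -2, 0], [-2, 5, 2], [-1, 2, 1]].
M³ = P·diag(-27, -1, -27)·P⁻¹ = [[-131, 260, 104], [-52, 103, 52], [0, 0, -27]].
The requested entry is -27.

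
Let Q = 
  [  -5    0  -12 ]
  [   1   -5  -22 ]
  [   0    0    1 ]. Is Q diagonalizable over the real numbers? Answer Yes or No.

No

Characteristic polynomial: p(r) = r^3 + 9r^2 + 15r - 25 = (r - 1)(r + 5)^2.
r = -5 has algebraic multiplicity 2; rank(Q + 5I) = 2, so geometric multiplicity = 1.
Geometric multiplicity < algebraic multiplicity, so Q is not diagonalizable.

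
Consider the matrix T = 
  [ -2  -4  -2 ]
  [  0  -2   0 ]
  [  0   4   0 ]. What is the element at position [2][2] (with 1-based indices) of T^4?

16

Characteristic polynomial: r^3 + 4r^2 + 4r = r(r + 2)^2, so the eigenvalues are -2, -2, 0.
r=-2: eigenvector (1, 0, 0).
r=0: eigenvector (-1, 0, 1).
r=-2: eigenvector (1, 1, -2).
P = [[1, -1, 1], [0, 0, 1], [0, 1, -2]], D = diag(-2, 0, -2), P⁻¹ = [[1, 1, 1], [0, 2, 1], [0, 1, 0]].
T⁴ = P·diag(16, 0, 16)·P⁻¹ = [[16, 32, 16], [0, 16, 0], [0, -32, 0]].
The requested entry is 16.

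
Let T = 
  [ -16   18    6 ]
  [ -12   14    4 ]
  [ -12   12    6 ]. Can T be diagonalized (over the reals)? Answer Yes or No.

Yes

Characteristic polynomial: p(μ) = μ^3 - 4μ^2 + 4μ = μ(μ - 2)^2.
μ = 2 has algebraic multiplicity 2; rank(T − 2I) = 1, so geometric multiplicity = 2.
Every eigenvalue has geometric = algebraic multiplicity, so T is diagonalizable.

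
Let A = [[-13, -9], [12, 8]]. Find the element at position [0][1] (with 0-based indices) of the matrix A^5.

-3069

Characteristic polynomial: λ^2 + 5λ + 4 = (λ + 1)(λ + 4), so the eigenvalues are -4, -1.
λ=-4: eigenvector (1, -1).
λ=-1: eigenvector (-3, 4).
P = [[1, -3], [-1, 4]], D = diag(-4, -1), P⁻¹ = [[4, 3], [1, 1]].
A⁵ = P·diag(-1024, -1)·P⁻¹ = [[-4093, -3069], [4092, 3068]].
The requested entry is -3069.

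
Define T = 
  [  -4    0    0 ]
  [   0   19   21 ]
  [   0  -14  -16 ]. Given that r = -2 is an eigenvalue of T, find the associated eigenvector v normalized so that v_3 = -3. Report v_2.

3

T + 2I = [[-2, 0, 0], [0, 21, 21], [0, -14, -14]].
Solving (T + 2I)v = 0 gives the eigenspace spanned by (0, 3, -3).
With v_3 = -3, v = (0, 3, -3), so v_2 = 3.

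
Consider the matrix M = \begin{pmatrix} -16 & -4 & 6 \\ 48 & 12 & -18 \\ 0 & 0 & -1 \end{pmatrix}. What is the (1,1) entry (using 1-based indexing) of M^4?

1024

Characteristic polynomial: t^3 + 5t^2 + 4t = t(t + 1)(t + 4), so the eigenvalues are -4, -1, 0.
t=-4: eigenvector (1, -3, 0).
t=0: eigenvector (-1, 4, 0).
t=-1: eigenvector (2, -6, 1).
P = [[1, -1, 2], [-3, 4, -6], [0, 0, 1]], D = diag(-4, 0, -1), P⁻¹ = [[4, 1, -2], [3, 1, 0], [0, 0, 1]].
M⁴ = P·diag(256, 0, 1)·P⁻¹ = [[1024, 256, -510], [-3072, -768, 1530], [0, 0, 1]].
The requested entry is 1024.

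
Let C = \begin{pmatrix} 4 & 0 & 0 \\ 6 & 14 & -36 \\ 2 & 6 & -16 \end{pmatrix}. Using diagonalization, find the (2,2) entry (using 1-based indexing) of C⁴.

-464

Characteristic polynomial: r^3 - 2r^2 - 16r + 32 = (r - 4)(r - 2)(r + 4), so the eigenvalues are -4, 2, 4.
r=4: eigenvector (1, 3, 1).
r=2: eigenvector (0, -3, -1).
r=-4: eigenvector (0, 2, 1).
P = [[1, 0, 0], [3, -3, 2], [1, -1, 1]], D = diag(4, 2, -4), P⁻¹ = [[1, 0, 0], [1, -1, 2], [0, -1, 3]].
C⁴ = P·diag(256, 16, 256)·P⁻¹ = [[256, 0, 0], [720, -464, 1440], [240, -240, 736]].
The requested entry is -464.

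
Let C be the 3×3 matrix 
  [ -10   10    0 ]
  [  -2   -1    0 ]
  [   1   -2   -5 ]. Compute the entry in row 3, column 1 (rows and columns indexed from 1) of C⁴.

Characteristic polynomial: r^3 + 16r^2 + 85r + 150 = (r + 5)^2(r + 6), so the eigenvalues are -6, -5, -5.
r=-6: eigenvector (5, 2, -1).
r=-5: eigenvector (2, 1, 0).
r=-5: eigenvector (-4, -2, 1).
P = [[5, 2, -4], [2, 1, -2], [-1, 0, 1]], D = diag(-6, -5, -5), P⁻¹ = [[1, -2, 0], [0, 1, 2], [1, -2, 1]].
C⁴ = P·diag(1296, 625, 625)·P⁻¹ = [[3980, -6710, 0], [1342, -2059, 0], [-671, 1342, 625]].
The requested entry is -671.

-671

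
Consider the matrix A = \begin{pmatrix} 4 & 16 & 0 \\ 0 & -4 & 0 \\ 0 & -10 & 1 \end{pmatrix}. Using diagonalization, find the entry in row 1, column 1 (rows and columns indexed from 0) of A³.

-64

Characteristic polynomial: s^3 - s^2 - 16s + 16 = (s - 4)(s - 1)(s + 4), so the eigenvalues are -4, 1, 4.
s=4: eigenvector (1, 0, 0).
s=1: eigenvector (0, 0, 1).
s=-4: eigenvector (-2, 1, 2).
P = [[1, 0, -2], [0, 0, 1], [0, 1, 2]], D = diag(4, 1, -4), P⁻¹ = [[1, 2, 0], [0, -2, 1], [0, 1, 0]].
A³ = P·diag(64, 1, -64)·P⁻¹ = [[64, 256, 0], [0, -64, 0], [0, -130, 1]].
The requested entry is -64.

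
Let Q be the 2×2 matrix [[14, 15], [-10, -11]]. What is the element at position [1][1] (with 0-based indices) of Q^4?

Characteristic polynomial: λ^2 - 3λ - 4 = (λ - 4)(λ + 1), so the eigenvalues are -1, 4.
λ=-1: eigenvector (1, -1).
λ=4: eigenvector (3, -2).
P = [[1, 3], [-1, -2]], D = diag(-1, 4), P⁻¹ = [[-2, -3], [1, 1]].
Q⁴ = P·diag(1, 256)·P⁻¹ = [[766, 765], [-510, -509]].
The requested entry is -509.

-509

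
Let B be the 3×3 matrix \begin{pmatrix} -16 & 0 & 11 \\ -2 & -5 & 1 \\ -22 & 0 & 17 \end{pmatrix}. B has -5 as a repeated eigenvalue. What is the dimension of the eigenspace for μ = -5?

B + 5I = [[-11, 0, 11], [-2, 0, 1], [-22, 0, 22]].
This matrix has rank 2, so its null space has dimension 3 − 2 = 1.

1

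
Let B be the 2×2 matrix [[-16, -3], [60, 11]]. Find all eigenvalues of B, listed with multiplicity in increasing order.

Characteristic polynomial: p(λ) = λ^2 + 5λ + 4 = (λ + 1)(λ + 4).
Roots (with multiplicity): -4, -1.

-4, -1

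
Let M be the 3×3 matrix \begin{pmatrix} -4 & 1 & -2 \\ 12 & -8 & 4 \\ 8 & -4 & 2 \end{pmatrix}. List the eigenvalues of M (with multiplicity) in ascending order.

-6, -2, -2

Characteristic polynomial: p(s) = s^3 + 10s^2 + 28s + 24 = (s + 2)^2(s + 6).
Roots (with multiplicity): -6, -2, -2.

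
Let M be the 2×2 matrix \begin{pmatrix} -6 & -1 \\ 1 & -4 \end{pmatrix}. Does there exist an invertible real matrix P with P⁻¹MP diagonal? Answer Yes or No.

Characteristic polynomial: p(s) = s^2 + 10s + 25 = (s + 5)^2.
s = -5 has algebraic multiplicity 2; rank(M + 5I) = 1, so geometric multiplicity = 1.
Geometric multiplicity < algebraic multiplicity, so M is not diagonalizable.

No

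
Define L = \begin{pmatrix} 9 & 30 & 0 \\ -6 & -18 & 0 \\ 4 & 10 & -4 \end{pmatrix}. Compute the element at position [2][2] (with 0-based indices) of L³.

Characteristic polynomial: λ^3 + 13λ^2 + 54λ + 72 = (λ + 3)(λ + 4)(λ + 6), so the eigenvalues are -6, -4, -3.
λ=-3: eigenvector (5, -2, 0).
λ=-4: eigenvector (0, 0, 1).
λ=-6: eigenvector (2, -1, 1).
P = [[5, 0, 2], [-2, 0, -1], [0, 1, 1]], D = diag(-3, -4, -6), P⁻¹ = [[1, 2, 0], [2, 5, 1], [-2, -5, 0]].
L³ = P·diag(-27, -64, -216)·P⁻¹ = [[729, 1890, 0], [-378, -972, 0], [304, 760, -64]].
The requested entry is -64.

-64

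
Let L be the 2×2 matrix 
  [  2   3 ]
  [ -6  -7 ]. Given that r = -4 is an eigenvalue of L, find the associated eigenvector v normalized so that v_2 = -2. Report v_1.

1

L + 4I = [[6, 3], [-6, -3]].
Solving (L + 4I)v = 0 gives the eigenspace spanned by (1, -2).
With v_2 = -2, v = (1, -2), so v_1 = 1.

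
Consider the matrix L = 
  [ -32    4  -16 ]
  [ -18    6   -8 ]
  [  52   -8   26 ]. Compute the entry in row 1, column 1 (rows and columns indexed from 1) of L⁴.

Characteristic polynomial: s^3 - 28s + 48 = (s - 4)(s - 2)(s + 6), so the eigenvalues are -6, 2, 4.
s=4: eigenvector (-1, -1, 2).
s=2: eigenvector (2, 1, -4).
s=-6: eigenvector (2, 1, -3).
P = [[-1, 2, 2], [-1, 1, 1], [2, -4, -3]], D = diag(4, 2, -6), P⁻¹ = [[1, -2, 0], [-1, -1, -1], [2, 0, 1]].
L⁴ = P·diag(256, 16, 1296)·P⁻¹ = [[4896, 480, 2560], [2320, 496, 1280], [-7200, -960, -3824]].
The requested entry is 4896.

4896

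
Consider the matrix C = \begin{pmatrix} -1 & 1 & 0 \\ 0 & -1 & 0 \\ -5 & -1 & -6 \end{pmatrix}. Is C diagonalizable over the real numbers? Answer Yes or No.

Characteristic polynomial: p(λ) = λ^3 + 8λ^2 + 13λ + 6 = (λ + 1)^2(λ + 6).
λ = -1 has algebraic multiplicity 2; rank(C + 1I) = 2, so geometric multiplicity = 1.
Geometric multiplicity < algebraic multiplicity, so C is not diagonalizable.

No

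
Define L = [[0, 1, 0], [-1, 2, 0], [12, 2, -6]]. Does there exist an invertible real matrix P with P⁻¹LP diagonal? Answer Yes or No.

No

Characteristic polynomial: p(s) = s^3 + 4s^2 - 11s + 6 = (s - 1)^2(s + 6).
s = 1 has algebraic multiplicity 2; rank(L − 1I) = 2, so geometric multiplicity = 1.
Geometric multiplicity < algebraic multiplicity, so L is not diagonalizable.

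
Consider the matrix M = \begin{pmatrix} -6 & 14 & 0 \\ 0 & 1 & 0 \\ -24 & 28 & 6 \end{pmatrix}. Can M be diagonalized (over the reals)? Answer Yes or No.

Yes

Characteristic polynomial: p(μ) = μ^3 - μ^2 - 36μ + 36 = (μ - 6)(μ - 1)(μ + 6).
All 3 eigenvalues are distinct, so M is diagonalizable.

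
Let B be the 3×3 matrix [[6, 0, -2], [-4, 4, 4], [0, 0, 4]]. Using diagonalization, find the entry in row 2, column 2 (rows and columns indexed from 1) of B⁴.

Characteristic polynomial: s^3 - 14s^2 + 64s - 96 = (s - 6)(s - 4)^2, so the eigenvalues are 4, 4, 6.
s=4: eigenvector (0, 1, 0).
s=6: eigenvector (1, -2, 0).
s=4: eigenvector (1, 0, 1).
P = [[0, 1, 1], [1, -2, 0], [0, 0, 1]], D = diag(4, 6, 4), P⁻¹ = [[2, 1, -2], [1, 0, -1], [0, 0, 1]].
B⁴ = P·diag(256, 1296, 256)·P⁻¹ = [[1296, 0, -1040], [-2080, 256, 2080], [0, 0, 256]].
The requested entry is 256.

256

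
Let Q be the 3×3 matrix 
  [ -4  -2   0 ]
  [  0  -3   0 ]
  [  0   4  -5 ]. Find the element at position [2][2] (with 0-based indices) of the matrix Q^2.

Characteristic polynomial: t^3 + 12t^2 + 47t + 60 = (t + 3)(t + 4)(t + 5), so the eigenvalues are -5, -4, -3.
t=-4: eigenvector (1, 0, 0).
t=-3: eigenvector (-2, 1, 2).
t=-5: eigenvector (0, 0, 1).
P = [[1, -2, 0], [0, 1, 0], [0, 2, 1]], D = diag(-4, -3, -5), P⁻¹ = [[1, 2, 0], [0, 1, 0], [0, -2, 1]].
Q² = P·diag(16, 9, 25)·P⁻¹ = [[16, 14, 0], [0, 9, 0], [0, -32, 25]].
The requested entry is 25.

25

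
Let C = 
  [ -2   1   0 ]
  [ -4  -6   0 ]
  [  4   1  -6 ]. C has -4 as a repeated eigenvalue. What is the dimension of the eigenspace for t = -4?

1

C + 4I = [[2, 1, 0], [-4, -2, 0], [4, 1, -2]].
This matrix has rank 2, so its null space has dimension 3 − 2 = 1.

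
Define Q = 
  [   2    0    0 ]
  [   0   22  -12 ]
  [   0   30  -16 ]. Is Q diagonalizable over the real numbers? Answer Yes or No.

Yes

Characteristic polynomial: p(t) = t^3 - 8t^2 + 20t - 16 = (t - 4)(t - 2)^2.
t = 2 has algebraic multiplicity 2; rank(Q − 2I) = 1, so geometric multiplicity = 2.
Every eigenvalue has geometric = algebraic multiplicity, so Q is diagonalizable.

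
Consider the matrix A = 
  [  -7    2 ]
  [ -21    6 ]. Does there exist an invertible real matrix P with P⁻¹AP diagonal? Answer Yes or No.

Yes

Characteristic polynomial: p(λ) = λ^2 + λ = λ(λ + 1).
All 2 eigenvalues are distinct, so A is diagonalizable.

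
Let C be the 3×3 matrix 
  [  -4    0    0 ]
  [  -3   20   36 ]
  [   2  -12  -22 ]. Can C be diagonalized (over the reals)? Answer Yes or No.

No

Characteristic polynomial: p(r) = r^3 + 6r^2 - 32 = (r - 2)(r + 4)^2.
r = -4 has algebraic multiplicity 2; rank(C + 4I) = 2, so geometric multiplicity = 1.
Geometric multiplicity < algebraic multiplicity, so C is not diagonalizable.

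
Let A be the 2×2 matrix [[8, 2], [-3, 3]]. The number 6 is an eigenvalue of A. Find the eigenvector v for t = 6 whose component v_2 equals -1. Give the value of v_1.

1

A − 6I = [[2, 2], [-3, -3]].
Solving (A − 6I)v = 0 gives the eigenspace spanned by (1, -1).
With v_2 = -1, v = (1, -1), so v_1 = 1.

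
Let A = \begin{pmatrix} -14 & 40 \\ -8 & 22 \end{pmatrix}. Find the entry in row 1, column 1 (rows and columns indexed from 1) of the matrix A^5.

-30944

Characteristic polynomial: r^2 - 8r + 12 = (r - 6)(r - 2), so the eigenvalues are 2, 6.
r=2: eigenvector (5, 2).
r=6: eigenvector (2, 1).
P = [[5, 2], [2, 1]], D = diag(2, 6), P⁻¹ = [[1, -2], [-2, 5]].
A⁵ = P·diag(32, 7776)·P⁻¹ = [[-30944, 77440], [-15488, 38752]].
The requested entry is -30944.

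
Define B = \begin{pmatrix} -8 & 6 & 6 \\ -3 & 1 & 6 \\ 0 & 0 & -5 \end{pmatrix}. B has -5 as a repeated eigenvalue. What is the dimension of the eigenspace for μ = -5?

B + 5I = [[-3, 6, 6], [-3, 6, 6], [0, 0, 0]].
This matrix has rank 1, so its null space has dimension 3 − 1 = 2.

2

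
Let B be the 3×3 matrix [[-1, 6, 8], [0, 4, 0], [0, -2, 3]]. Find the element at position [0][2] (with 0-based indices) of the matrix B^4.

Characteristic polynomial: μ^3 - 6μ^2 + 5μ + 12 = (μ - 4)(μ - 3)(μ + 1), so the eigenvalues are -1, 3, 4.
μ=3: eigenvector (2, 0, 1).
μ=4: eigenvector (-2, 1, -2).
μ=-1: eigenvector (1, 0, 0).
P = [[2, -2, 1], [0, 1, 0], [1, -2, 0]], D = diag(3, 4, -1), P⁻¹ = [[0, 2, 1], [0, 1, 0], [1, -2, -2]].
B⁴ = P·diag(81, 256, 1)·P⁻¹ = [[1, -190, 160], [0, 256, 0], [0, -350, 81]].
The requested entry is 160.

160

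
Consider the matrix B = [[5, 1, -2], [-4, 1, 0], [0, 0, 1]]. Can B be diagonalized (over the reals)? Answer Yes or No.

Characteristic polynomial: p(λ) = λ^3 - 7λ^2 + 15λ - 9 = (λ - 3)^2(λ - 1).
λ = 3 has algebraic multiplicity 2; rank(B − 3I) = 2, so geometric multiplicity = 1.
Geometric multiplicity < algebraic multiplicity, so B is not diagonalizable.

No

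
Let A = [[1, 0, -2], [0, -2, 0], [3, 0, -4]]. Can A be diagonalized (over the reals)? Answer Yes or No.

Yes

Characteristic polynomial: p(r) = r^3 + 5r^2 + 8r + 4 = (r + 1)(r + 2)^2.
r = -2 has algebraic multiplicity 2; rank(A + 2I) = 1, so geometric multiplicity = 2.
Every eigenvalue has geometric = algebraic multiplicity, so A is diagonalizable.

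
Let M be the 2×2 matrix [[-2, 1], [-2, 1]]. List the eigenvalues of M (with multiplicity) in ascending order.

-1, 0

Characteristic polynomial: p(λ) = λ^2 + λ = λ(λ + 1).
Roots (with multiplicity): -1, 0.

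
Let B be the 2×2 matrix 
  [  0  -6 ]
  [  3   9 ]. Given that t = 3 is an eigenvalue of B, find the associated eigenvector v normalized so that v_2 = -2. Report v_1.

4

B − 3I = [[-3, -6], [3, 6]].
Solving (B − 3I)v = 0 gives the eigenspace spanned by (4, -2).
With v_2 = -2, v = (4, -2), so v_1 = 4.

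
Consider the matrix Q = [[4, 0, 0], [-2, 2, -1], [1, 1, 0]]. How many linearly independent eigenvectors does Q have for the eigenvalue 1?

1

Q − 1I = [[3, 0, 0], [-2, 1, -1], [1, 1, -1]].
This matrix has rank 2, so its null space has dimension 3 − 2 = 1.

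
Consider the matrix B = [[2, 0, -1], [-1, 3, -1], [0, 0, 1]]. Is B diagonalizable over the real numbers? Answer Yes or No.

Yes

Characteristic polynomial: p(t) = t^3 - 6t^2 + 11t - 6 = (t - 3)(t - 2)(t - 1).
All 3 eigenvalues are distinct, so B is diagonalizable.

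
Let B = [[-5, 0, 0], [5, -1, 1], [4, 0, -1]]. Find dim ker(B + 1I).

B + 1I = [[-4, 0, 0], [5, 0, 1], [4, 0, 0]].
This matrix has rank 2, so its null space has dimension 3 − 2 = 1.

1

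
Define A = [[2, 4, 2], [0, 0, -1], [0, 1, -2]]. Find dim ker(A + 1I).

A + 1I = [[3, 4, 2], [0, 1, -1], [0, 1, -1]].
This matrix has rank 2, so its null space has dimension 3 − 2 = 1.

1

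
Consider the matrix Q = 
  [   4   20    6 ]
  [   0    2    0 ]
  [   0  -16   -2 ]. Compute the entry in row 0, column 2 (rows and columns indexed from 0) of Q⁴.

240

Characteristic polynomial: λ^3 - 4λ^2 - 4λ + 16 = (λ - 4)(λ - 2)(λ + 2), so the eigenvalues are -2, 2, 4.
λ=-2: eigenvector (1, 0, -1).
λ=2: eigenvector (2, 1, -4).
λ=4: eigenvector (1, 0, 0).
P = [[1, 2, 1], [0, 1, 0], [-1, -4, 0]], D = diag(-2, 2, 4), P⁻¹ = [[0, -4, -1], [0, 1, 0], [1, 2, 1]].
Q⁴ = P·diag(16, 16, 256)·P⁻¹ = [[256, 480, 240], [0, 16, 0], [0, 0, 16]].
The requested entry is 240.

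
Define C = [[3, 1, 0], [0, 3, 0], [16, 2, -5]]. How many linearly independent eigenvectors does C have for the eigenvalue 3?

C − 3I = [[0, 1, 0], [0, 0, 0], [16, 2, -8]].
This matrix has rank 2, so its null space has dimension 3 − 2 = 1.

1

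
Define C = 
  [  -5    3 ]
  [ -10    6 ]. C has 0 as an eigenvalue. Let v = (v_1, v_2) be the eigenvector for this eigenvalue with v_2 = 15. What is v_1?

C = [[-5, 3], [-10, 6]].
Solving (C)v = 0 gives the eigenspace spanned by (9, 15).
With v_2 = 15, v = (9, 15), so v_1 = 9.

9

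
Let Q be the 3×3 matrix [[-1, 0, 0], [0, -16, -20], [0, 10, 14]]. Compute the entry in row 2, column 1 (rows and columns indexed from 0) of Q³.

280

Characteristic polynomial: r^3 + 3r^2 - 22r - 24 = (r - 4)(r + 1)(r + 6), so the eigenvalues are -6, -1, 4.
r=-1: eigenvector (1, 0, 0).
r=4: eigenvector (0, -1, 1).
r=-6: eigenvector (0, -2, 1).
P = [[1, 0, 0], [0, -1, -2], [0, 1, 1]], D = diag(-1, 4, -6), P⁻¹ = [[1, 0, 0], [0, 1, 2], [0, -1, -1]].
Q³ = P·diag(-1, 64, -216)·P⁻¹ = [[-1, 0, 0], [0, -496, -560], [0, 280, 344]].
The requested entry is 280.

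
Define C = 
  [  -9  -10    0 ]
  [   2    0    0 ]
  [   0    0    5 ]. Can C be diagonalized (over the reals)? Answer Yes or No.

Yes

Characteristic polynomial: p(t) = t^3 + 4t^2 - 25t - 100 = (t - 5)(t + 4)(t + 5).
All 3 eigenvalues are distinct, so C is diagonalizable.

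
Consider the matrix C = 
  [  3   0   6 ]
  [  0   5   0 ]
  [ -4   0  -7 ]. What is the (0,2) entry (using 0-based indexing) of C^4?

-240

Characteristic polynomial: λ^3 - λ^2 - 17λ - 15 = (λ - 5)(λ + 1)(λ + 3), so the eigenvalues are -3, -1, 5.
λ=-1: eigenvector (3, 0, -2).
λ=5: eigenvector (0, 1, 0).
λ=-3: eigenvector (-1, 0, 1).
P = [[3, 0, -1], [0, 1, 0], [-2, 0, 1]], D = diag(-1, 5, -3), P⁻¹ = [[1, 0, 1], [0, 1, 0], [2, 0, 3]].
C⁴ = P·diag(1, 625, 81)·P⁻¹ = [[-159, 0, -240], [0, 625, 0], [160, 0, 241]].
The requested entry is -240.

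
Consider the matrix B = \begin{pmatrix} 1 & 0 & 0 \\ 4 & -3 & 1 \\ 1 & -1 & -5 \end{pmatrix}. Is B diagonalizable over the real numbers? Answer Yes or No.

No

Characteristic polynomial: p(μ) = μ^3 + 7μ^2 + 8μ - 16 = (μ - 1)(μ + 4)^2.
μ = -4 has algebraic multiplicity 2; rank(B + 4I) = 2, so geometric multiplicity = 1.
Geometric multiplicity < algebraic multiplicity, so B is not diagonalizable.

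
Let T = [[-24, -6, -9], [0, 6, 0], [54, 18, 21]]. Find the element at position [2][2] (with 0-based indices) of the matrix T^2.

-45

Characteristic polynomial: μ^3 - 3μ^2 - 36μ + 108 = (μ - 6)(μ - 3)(μ + 6), so the eigenvalues are -6, 3, 6.
μ=-6: eigenvector (1, 0, -2).
μ=6: eigenvector (-2, 1, 6).
μ=3: eigenvector (-1, 0, 3).
P = [[1, -2, -1], [0, 1, 0], [-2, 6, 3]], D = diag(-6, 6, 3), P⁻¹ = [[3, 0, 1], [0, 1, 0], [2, -2, 1]].
T² = P·diag(36, 36, 9)·P⁻¹ = [[90, -54, 27], [0, 36, 0], [-162, 162, -45]].
The requested entry is -45.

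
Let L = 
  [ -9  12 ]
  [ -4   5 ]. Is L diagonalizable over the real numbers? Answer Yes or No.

Characteristic polynomial: p(λ) = λ^2 + 4λ + 3 = (λ + 1)(λ + 3).
All 2 eigenvalues are distinct, so L is diagonalizable.

Yes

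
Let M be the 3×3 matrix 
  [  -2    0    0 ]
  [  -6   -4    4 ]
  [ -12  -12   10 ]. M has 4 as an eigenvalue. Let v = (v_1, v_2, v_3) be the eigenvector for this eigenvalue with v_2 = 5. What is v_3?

10

M − 4I = [[-6, 0, 0], [-6, -8, 4], [-12, -12, 6]].
Solving (M − 4I)v = 0 gives the eigenspace spanned by (0, 5, 10).
With v_2 = 5, v = (0, 5, 10), so v_3 = 10.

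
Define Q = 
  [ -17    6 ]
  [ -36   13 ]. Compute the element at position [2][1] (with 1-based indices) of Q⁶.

Characteristic polynomial: s^2 + 4s - 5 = (s - 1)(s + 5), so the eigenvalues are -5, 1.
s=-5: eigenvector (-1, -2).
s=1: eigenvector (1, 3).
P = [[-1, 1], [-2, 3]], D = diag(-5, 1), P⁻¹ = [[-3, 1], [-2, 1]].
Q⁶ = P·diag(15625, 1)·P⁻¹ = [[46873, -15624], [93744, -31247]].
The requested entry is 93744.

93744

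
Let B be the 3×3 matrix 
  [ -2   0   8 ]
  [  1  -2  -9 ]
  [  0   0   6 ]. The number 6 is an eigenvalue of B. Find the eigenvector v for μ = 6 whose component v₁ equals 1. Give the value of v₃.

B − 6I = [[-8, 0, 8], [1, -8, -9], [0, 0, 0]].
Solving (B − 6I)v = 0 gives the eigenspace spanned by (1, -1, 1).
With v₁ = 1, v = (1, -1, 1), so v₃ = 1.

1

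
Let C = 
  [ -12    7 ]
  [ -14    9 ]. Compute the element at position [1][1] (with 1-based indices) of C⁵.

Characteristic polynomial: μ^2 + 3μ - 10 = (μ - 2)(μ + 5), so the eigenvalues are -5, 2.
μ=2: eigenvector (1, 2).
μ=-5: eigenvector (-1, -1).
P = [[1, -1], [2, -1]], D = diag(2, -5), P⁻¹ = [[-1, 1], [-2, 1]].
C⁵ = P·diag(32, -3125)·P⁻¹ = [[-6282, 3157], [-6314, 3189]].
The requested entry is -6282.

-6282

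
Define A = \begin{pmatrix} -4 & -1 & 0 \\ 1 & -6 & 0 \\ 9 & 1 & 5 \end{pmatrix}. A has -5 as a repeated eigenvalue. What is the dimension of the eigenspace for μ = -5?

1

A + 5I = [[1, -1, 0], [1, -1, 0], [9, 1, 10]].
This matrix has rank 2, so its null space has dimension 3 − 2 = 1.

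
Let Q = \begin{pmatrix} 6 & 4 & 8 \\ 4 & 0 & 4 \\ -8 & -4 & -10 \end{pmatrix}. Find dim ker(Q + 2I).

Q + 2I = [[8, 4, 8], [4, 2, 4], [-8, -4, -8]].
This matrix has rank 1, so its null space has dimension 3 − 1 = 2.

2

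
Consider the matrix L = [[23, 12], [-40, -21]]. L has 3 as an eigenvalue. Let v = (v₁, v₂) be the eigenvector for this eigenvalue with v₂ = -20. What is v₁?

12

L − 3I = [[20, 12], [-40, -24]].
Solving (L − 3I)v = 0 gives the eigenspace spanned by (12, -20).
With v₂ = -20, v = (12, -20), so v₁ = 12.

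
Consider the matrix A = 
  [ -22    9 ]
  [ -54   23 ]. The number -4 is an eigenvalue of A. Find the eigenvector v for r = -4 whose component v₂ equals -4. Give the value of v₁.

A + 4I = [[-18, 9], [-54, 27]].
Solving (A + 4I)v = 0 gives the eigenspace spanned by (-2, -4).
With v₂ = -4, v = (-2, -4), so v₁ = -2.

-2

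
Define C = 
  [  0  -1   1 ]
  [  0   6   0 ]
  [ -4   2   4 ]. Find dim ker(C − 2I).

C − 2I = [[-2, -1, 1], [0, 4, 0], [-4, 2, 2]].
This matrix has rank 2, so its null space has dimension 3 − 2 = 1.

1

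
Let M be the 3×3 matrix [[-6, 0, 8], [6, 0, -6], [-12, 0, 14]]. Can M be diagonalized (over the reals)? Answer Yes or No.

Characteristic polynomial: p(t) = t^3 - 8t^2 + 12t = t(t - 6)(t - 2).
All 3 eigenvalues are distinct, so M is diagonalizable.

Yes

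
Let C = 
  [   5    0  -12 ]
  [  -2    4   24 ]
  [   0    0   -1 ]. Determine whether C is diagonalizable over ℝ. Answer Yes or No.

Yes

Characteristic polynomial: p(r) = r^3 - 8r^2 + 11r + 20 = (r - 5)(r - 4)(r + 1).
All 3 eigenvalues are distinct, so C is diagonalizable.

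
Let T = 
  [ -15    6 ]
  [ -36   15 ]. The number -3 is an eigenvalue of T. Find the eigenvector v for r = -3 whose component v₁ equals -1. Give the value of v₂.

T + 3I = [[-12, 6], [-36, 18]].
Solving (T + 3I)v = 0 gives the eigenspace spanned by (-1, -2).
With v₁ = -1, v = (-1, -2), so v₂ = -2.

-2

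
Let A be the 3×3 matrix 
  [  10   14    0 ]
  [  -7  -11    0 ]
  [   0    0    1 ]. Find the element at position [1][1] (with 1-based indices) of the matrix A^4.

Characteristic polynomial: λ^3 - 13λ + 12 = (λ - 3)(λ - 1)(λ + 4), so the eigenvalues are -4, 1, 3.
λ=3: eigenvector (2, -1, 0).
λ=-4: eigenvector (1, -1, 0).
λ=1: eigenvector (0, 0, 1).
P = [[2, 1, 0], [-1, -1, 0], [0, 0, 1]], D = diag(3, -4, 1), P⁻¹ = [[1, 1, 0], [-1, -2, 0], [0, 0, 1]].
A⁴ = P·diag(81, 256, 1)·P⁻¹ = [[-94, -350, 0], [175, 431, 0], [0, 0, 1]].
The requested entry is -94.

-94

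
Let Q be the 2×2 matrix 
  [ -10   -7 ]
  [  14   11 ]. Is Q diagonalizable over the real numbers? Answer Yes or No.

Characteristic polynomial: p(λ) = λ^2 - λ - 12 = (λ - 4)(λ + 3).
All 2 eigenvalues are distinct, so Q is diagonalizable.

Yes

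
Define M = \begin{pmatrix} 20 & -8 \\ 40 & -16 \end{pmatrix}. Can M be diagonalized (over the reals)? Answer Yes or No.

Characteristic polynomial: p(μ) = μ^2 - 4μ = μ(μ - 4).
All 2 eigenvalues are distinct, so M is diagonalizable.

Yes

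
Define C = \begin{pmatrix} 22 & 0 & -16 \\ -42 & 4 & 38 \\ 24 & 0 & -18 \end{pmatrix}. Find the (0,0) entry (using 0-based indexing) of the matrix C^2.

100

Characteristic polynomial: λ^3 - 8λ^2 + 4λ + 48 = (λ - 6)(λ - 4)(λ + 2), so the eigenvalues are -2, 4, 6.
λ=4: eigenvector (0, 1, 0).
λ=6: eigenvector (1, -2, 1).
λ=-2: eigenvector (2, -5, 3).
P = [[0, 1, 2], [1, -2, -5], [0, 1, 3]], D = diag(4, 6, -2), P⁻¹ = [[1, 1, 1], [3, 0, -2], [-1, 0, 1]].
C² = P·diag(16, 36, 4)·P⁻¹ = [[100, 0, -64], [-180, 16, 140], [96, 0, -60]].
The requested entry is 100.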